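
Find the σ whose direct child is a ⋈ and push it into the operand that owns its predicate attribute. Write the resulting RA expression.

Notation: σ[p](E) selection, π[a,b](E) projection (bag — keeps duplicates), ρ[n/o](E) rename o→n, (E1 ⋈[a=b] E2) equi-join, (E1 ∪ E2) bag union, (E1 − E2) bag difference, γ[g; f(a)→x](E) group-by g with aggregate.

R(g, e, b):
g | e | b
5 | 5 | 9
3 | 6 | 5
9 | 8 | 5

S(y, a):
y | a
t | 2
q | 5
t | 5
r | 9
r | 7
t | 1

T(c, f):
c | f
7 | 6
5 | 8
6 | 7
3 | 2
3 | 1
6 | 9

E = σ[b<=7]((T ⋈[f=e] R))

σ filters on b, owned by the right side.
E' = (T ⋈[f=e] σ[b<=7](R))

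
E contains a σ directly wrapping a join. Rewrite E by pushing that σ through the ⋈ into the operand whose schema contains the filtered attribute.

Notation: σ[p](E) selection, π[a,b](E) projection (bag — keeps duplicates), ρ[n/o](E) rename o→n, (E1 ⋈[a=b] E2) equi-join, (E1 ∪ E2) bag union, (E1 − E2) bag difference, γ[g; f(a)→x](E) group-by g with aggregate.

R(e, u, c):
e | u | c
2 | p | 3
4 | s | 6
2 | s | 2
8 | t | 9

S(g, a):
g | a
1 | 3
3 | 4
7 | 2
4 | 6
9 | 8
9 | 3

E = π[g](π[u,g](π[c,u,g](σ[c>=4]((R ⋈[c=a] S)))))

σ filters on c, owned by the left side.
E' = π[g](π[u,g](π[c,u,g]((σ[c>=4](R) ⋈[c=a] S))))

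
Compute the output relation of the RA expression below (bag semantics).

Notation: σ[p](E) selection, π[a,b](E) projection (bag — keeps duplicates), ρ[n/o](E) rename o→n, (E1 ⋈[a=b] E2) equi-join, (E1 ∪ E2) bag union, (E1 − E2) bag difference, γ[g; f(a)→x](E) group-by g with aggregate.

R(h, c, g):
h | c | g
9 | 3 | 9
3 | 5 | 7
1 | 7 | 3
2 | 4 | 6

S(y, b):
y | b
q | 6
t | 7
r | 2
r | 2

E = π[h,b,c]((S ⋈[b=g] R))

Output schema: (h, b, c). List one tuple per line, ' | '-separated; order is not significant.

Subexpression sizes:
  S → 4
  R → 4
  (S ⋈[b=g] R) → 2
  π[h,b,c]((S ⋈[b=g] R)) → 2

== RESULT ==
h | b | c
2 | 6 | 4
3 | 7 | 5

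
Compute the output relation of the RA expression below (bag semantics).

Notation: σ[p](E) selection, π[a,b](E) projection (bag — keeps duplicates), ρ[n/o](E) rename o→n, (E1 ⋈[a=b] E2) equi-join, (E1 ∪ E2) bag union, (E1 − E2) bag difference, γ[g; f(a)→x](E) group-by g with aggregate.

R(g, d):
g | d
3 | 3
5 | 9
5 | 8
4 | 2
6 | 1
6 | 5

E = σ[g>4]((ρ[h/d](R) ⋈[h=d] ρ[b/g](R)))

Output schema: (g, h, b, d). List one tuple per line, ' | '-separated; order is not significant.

Row counts bottom-up:
  R → 6
  ρ[h/d](R) → 6
  R → 6
  ρ[b/g](R) → 6
  (ρ[h/d](R) ⋈[h=d] ρ[b/g](R)) → 6
  σ[g>4]((ρ[h/d](R) ⋈[h=d] ρ[b/g](R))) → 4

== RESULT ==
g | h | b | d
5 | 8 | 5 | 8
5 | 9 | 5 | 9
6 | 1 | 6 | 1
6 | 5 | 6 | 5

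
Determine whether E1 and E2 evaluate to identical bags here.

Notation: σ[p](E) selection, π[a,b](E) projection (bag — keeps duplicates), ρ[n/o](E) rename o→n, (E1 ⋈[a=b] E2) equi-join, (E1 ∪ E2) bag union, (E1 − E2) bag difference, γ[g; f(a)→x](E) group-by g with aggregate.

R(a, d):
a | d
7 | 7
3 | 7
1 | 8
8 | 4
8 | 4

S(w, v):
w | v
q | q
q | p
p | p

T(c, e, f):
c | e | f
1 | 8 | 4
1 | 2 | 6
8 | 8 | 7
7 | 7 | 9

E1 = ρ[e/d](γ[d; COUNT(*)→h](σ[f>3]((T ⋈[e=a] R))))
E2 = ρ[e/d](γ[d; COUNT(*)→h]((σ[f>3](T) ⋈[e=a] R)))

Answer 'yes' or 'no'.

E1 per-node cardinality:
  T → 4
  R → 5
  (T ⋈[e=a] R) → 5
  σ[f>3]((T ⋈[e=a] R)) → 5
  γ[d; COUNT(*)→h](σ[f>3]((T ⋈[e=a] R))) → 2
  ρ[e/d](γ[d; COUNT(*)→h](σ[f>3]((T ⋈[e=a] R)))) → 2
E2 per-node cardinality:
  T → 4
  σ[f>3](T) → 4
  R → 5
  (σ[f>3](T) ⋈[e=a] R) → 5
  γ[d; COUNT(*)→h]((σ[f>3](T) ⋈[e=a] R)) → 2
  ρ[e/d](γ[d; COUNT(*)→h]((σ[f>3](T) ⋈[e=a] R))) → 2

E1 and E2 produce the same multiset:
e | h
4 | 4
7 | 1

yes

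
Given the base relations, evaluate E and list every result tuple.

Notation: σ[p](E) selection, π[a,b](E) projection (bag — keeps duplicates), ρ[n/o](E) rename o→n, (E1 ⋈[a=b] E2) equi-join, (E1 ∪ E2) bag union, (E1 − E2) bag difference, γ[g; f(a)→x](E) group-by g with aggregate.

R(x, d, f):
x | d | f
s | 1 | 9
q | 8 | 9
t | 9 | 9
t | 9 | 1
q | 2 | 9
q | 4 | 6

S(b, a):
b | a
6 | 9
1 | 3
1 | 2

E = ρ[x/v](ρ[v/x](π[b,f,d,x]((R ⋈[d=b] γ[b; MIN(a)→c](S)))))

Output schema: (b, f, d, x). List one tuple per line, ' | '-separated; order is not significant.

Stepwise |·|:
  R → 6
  S → 3
  γ[b; MIN(a)→c](S) → 2
  (R ⋈[d=b] γ[b; MIN(a)→c](S)) → 1
  π[b,f,d,x]((R ⋈[d=b] γ[b; MIN(a)→c](S))) → 1
  ρ[v/x](π[b,f,d,x]((R ⋈[d=b] γ[b; MIN(a)→c](S)))) → 1
  ρ[x/v](ρ[v/x](π[b,f,d,x]((R ⋈[d=b] γ[b; MIN(a)→c](S))))) → 1

== RESULT ==
b | f | d | x
1 | 9 | 1 | s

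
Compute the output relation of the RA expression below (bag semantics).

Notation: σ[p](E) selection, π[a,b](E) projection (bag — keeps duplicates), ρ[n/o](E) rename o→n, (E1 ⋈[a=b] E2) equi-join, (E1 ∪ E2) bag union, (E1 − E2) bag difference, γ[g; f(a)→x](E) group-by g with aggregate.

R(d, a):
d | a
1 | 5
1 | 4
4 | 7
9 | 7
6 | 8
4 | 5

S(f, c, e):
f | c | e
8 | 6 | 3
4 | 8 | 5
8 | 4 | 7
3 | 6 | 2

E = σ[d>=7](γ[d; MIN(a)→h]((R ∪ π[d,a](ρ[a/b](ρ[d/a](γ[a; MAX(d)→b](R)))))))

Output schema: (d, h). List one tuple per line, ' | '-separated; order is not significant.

Subexpression sizes:
  R → 6
  R → 6
  γ[a; MAX(d)→b](R) → 4
  ρ[d/a](γ[a; MAX(d)→b](R)) → 4
  ρ[a/b](ρ[d/a](γ[a; MAX(d)→b](R))) → 4
  π[d,a](ρ[a/b](ρ[d/a](γ[a; MAX(d)→b](R)))) → 4
  (R ∪ π[d,a](ρ[a/b](ρ[d/a](γ[a; MAX(d)→b](R))))) → 10
  γ[d; MIN(a)→h]((R ∪ π[d,a](ρ[a/b](ρ[d/a](γ[a; MAX(d)→b](R)))))) → 7
  σ[d>=7](γ[d; MIN(a)→h]((R ∪ π[d,a](ρ[a/b](ρ[d/a](γ[a; MAX(d)→b](R))))))) → 3

== RESULT ==
d | h
7 | 9
8 | 6
9 | 7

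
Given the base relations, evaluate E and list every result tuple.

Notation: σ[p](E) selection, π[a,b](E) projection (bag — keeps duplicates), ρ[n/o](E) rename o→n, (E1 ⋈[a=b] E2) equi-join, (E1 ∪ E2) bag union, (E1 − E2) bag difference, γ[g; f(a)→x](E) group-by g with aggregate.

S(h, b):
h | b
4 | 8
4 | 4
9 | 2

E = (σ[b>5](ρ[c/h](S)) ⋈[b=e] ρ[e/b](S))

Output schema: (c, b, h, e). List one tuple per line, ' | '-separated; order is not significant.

Subexpression sizes:
  S → 3
  ρ[c/h](S) → 3
  σ[b>5](ρ[c/h](S)) → 1
  S → 3
  ρ[e/b](S) → 3
  (σ[b>5](ρ[c/h](S)) ⋈[b=e] ρ[e/b](S)) → 1

== RESULT ==
c | b | h | e
4 | 8 | 4 | 8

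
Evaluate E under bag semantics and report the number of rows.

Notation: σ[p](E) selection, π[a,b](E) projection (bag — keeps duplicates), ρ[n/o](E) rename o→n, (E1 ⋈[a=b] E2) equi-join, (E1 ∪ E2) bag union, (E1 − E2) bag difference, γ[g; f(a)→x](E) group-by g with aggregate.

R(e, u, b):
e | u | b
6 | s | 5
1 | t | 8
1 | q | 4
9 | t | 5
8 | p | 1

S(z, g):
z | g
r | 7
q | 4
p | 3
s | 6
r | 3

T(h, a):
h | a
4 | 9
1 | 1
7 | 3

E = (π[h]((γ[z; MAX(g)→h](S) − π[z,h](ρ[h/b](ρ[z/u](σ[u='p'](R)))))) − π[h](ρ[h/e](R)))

Stepwise |·|:
  S → 5
  γ[z; MAX(g)→h](S) → 4
  R → 5
  σ[u='p'](R) → 1
  ρ[z/u](σ[u='p'](R)) → 1
  ρ[h/b](ρ[z/u](σ[u='p'](R))) → 1
  π[z,h](ρ[h/b](ρ[z/u](σ[u='p'](R)))) → 1
  (γ[z; MAX(g)→h](S) − π[z,h](ρ[h/b](ρ[z/u](σ[u='p'](R))))) → 4
  π[h]((γ[z; MAX(g)→h](S) − π[z,h](ρ[h/b](ρ[z/u](σ[u='p'](R)))))) → 4
  R → 5
  ρ[h/e](R) → 5
  π[h](ρ[h/e](R)) → 5
  (π[h]((γ[z; MAX(g)→h](S) − π[z,h](ρ[h/b](ρ[z/u](σ[u='p'](R)))))) − π[h](ρ[h/e](R))) → 3

|E| = 3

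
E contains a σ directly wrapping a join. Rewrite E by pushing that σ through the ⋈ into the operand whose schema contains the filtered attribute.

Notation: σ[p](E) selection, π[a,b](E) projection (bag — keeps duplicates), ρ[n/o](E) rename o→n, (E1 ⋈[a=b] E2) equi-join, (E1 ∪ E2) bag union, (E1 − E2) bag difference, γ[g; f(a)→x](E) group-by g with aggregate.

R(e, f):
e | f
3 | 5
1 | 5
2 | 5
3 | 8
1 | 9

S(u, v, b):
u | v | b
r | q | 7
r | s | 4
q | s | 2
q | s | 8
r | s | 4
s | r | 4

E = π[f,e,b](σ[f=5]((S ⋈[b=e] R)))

σ filters on f, owned by the right side.
E' = π[f,e,b]((S ⋈[b=e] σ[f=5](R)))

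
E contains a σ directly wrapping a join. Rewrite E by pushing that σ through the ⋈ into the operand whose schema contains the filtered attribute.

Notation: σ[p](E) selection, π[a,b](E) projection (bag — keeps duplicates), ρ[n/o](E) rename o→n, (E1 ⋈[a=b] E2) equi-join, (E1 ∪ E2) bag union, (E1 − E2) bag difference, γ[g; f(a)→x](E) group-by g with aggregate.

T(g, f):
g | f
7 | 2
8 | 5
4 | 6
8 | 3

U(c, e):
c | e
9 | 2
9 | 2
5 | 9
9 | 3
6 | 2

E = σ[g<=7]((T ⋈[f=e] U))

σ filters on g, owned by the left side.
E' = (σ[g<=7](T) ⋈[f=e] U)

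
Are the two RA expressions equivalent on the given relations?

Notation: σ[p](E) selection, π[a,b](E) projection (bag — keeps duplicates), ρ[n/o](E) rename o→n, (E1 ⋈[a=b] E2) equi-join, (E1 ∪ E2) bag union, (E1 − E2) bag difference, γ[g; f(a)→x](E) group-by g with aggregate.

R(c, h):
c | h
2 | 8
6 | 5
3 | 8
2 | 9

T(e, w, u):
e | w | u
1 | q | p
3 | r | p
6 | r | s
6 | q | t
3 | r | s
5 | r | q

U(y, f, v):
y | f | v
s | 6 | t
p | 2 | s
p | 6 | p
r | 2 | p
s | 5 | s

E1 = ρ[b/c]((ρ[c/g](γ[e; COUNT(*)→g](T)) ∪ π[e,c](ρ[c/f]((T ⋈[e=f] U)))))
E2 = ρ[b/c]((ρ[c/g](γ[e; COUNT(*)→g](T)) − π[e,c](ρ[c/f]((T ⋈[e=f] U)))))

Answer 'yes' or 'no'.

E1 stepwise |·|:
  T → 6
  γ[e; COUNT(*)→g](T) → 4
  ρ[c/g](γ[e; COUNT(*)→g](T)) → 4
  T → 6
  U → 5
  (T ⋈[e=f] U) → 5
  ρ[c/f]((T ⋈[e=f] U)) → 5
  π[e,c](ρ[c/f]((T ⋈[e=f] U))) → 5
  (ρ[c/g](γ[e; COUNT(*)→g](T)) ∪ π[e,c](ρ[c/f]((T ⋈[e=f] U)))) → 9
  ρ[b/c]((ρ[c/g](γ[e; COUNT(*)→g](T)) ∪ π[e,c](ρ[c/f]((T ⋈[e=f] U))))) → 9
E2 stepwise |·|:
  T → 6
  γ[e; COUNT(*)→g](T) → 4
  ρ[c/g](γ[e; COUNT(*)→g](T)) → 4
  T → 6
  U → 5
  (T ⋈[e=f] U) → 5
  ρ[c/f]((T ⋈[e=f] U)) → 5
  π[e,c](ρ[c/f]((T ⋈[e=f] U))) → 5
  (ρ[c/g](γ[e; COUNT(*)→g](T)) − π[e,c](ρ[c/f]((T ⋈[e=f] U)))) → 4
  ρ[b/c]((ρ[c/g](γ[e; COUNT(*)→g](T)) − π[e,c](ρ[c/f]((T ⋈[e=f] U))))) → 4

E1 result:
e | b
1 | 1
3 | 2
5 | 1
5 | 5
6 | 2
6 | 6
6 | 6
6 | 6
6 | 6
E2 result:
e | b
1 | 1
3 | 2
5 | 1
6 | 2
Witness: (5, 5) appears 1× in E1 but 0× in E2.

no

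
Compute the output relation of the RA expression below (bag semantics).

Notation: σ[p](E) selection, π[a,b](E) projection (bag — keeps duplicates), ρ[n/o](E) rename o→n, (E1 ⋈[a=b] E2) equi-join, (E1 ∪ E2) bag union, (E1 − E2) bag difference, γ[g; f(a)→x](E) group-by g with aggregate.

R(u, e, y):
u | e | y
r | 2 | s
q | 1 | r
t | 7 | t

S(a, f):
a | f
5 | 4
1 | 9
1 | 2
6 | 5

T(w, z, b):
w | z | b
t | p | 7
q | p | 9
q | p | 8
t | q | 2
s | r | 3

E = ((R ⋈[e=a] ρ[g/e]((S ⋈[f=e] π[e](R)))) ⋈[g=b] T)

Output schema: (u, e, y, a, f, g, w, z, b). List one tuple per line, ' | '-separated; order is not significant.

Row counts bottom-up:
  R → 3
  S → 4
  R → 3
  π[e](R) → 3
  (S ⋈[f=e] π[e](R)) → 1
  ρ[g/e]((S ⋈[f=e] π[e](R))) → 1
  (R ⋈[e=a] ρ[g/e]((S ⋈[f=e] π[e](R)))) → 1
  T → 5
  ((R ⋈[e=a] ρ[g/e]((S ⋈[f=e] π[e](R)))) ⋈[g=b] T) → 1

== RESULT ==
u | e | y | a | f | g | w | z | b
q | 1 | r | 1 | 2 | 2 | t | q | 2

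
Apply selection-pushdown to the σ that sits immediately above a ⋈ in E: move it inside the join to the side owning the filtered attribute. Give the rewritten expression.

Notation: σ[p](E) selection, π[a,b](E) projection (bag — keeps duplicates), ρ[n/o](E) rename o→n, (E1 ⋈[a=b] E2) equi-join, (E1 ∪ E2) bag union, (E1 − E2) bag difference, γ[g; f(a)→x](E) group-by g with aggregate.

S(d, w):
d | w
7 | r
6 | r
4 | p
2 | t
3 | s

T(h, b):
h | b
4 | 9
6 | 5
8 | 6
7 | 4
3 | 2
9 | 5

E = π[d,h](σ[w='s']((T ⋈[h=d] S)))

σ filters on w, owned by the right side.
E' = π[d,h]((T ⋈[h=d] σ[w='s'](S)))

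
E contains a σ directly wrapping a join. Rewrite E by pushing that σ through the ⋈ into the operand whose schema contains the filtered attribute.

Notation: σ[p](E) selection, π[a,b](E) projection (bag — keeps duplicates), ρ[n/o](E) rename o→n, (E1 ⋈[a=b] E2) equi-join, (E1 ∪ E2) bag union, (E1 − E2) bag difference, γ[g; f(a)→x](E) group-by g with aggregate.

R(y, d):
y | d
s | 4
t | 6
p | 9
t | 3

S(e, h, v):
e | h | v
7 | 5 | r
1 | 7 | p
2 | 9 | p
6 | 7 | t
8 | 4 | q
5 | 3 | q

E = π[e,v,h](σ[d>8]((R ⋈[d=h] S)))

σ filters on d, owned by the left side.
E' = π[e,v,h]((σ[d>8](R) ⋈[d=h] S))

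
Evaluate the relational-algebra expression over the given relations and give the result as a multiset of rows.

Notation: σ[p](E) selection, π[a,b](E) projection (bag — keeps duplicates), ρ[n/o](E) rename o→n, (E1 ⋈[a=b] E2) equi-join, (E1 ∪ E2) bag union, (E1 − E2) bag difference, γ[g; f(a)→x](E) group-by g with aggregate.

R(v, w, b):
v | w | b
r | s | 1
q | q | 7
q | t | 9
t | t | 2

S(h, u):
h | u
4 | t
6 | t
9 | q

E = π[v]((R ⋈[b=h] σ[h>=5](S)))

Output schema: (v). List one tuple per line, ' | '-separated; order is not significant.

Row counts bottom-up:
  R → 4
  S → 3
  σ[h>=5](S) → 2
  (R ⋈[b=h] σ[h>=5](S)) → 1
  π[v]((R ⋈[b=h] σ[h>=5](S))) → 1

== RESULT ==
v
q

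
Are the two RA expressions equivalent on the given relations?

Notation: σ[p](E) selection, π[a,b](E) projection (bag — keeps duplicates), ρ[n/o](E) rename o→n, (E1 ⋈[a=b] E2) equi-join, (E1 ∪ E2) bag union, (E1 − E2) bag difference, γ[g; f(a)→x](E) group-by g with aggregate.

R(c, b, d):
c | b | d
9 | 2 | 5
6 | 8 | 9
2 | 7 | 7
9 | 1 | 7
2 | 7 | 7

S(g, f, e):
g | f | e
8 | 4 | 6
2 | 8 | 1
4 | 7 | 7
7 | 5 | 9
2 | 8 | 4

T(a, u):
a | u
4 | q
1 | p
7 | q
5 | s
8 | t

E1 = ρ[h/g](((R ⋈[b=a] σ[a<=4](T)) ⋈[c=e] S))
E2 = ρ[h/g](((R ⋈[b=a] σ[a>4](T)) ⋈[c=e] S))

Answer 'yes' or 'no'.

E1 row counts bottom-up:
  R → 5
  T → 5
  σ[a<=4](T) → 2
  (R ⋈[b=a] σ[a<=4](T)) → 1
  S → 5
  ((R ⋈[b=a] σ[a<=4](T)) ⋈[c=e] S) → 1
  ρ[h/g](((R ⋈[b=a] σ[a<=4](T)) ⋈[c=e] S)) → 1
E2 row counts bottom-up:
  R → 5
  T → 5
  σ[a>4](T) → 3
  (R ⋈[b=a] σ[a>4](T)) → 3
  S → 5
  ((R ⋈[b=a] σ[a>4](T)) ⋈[c=e] S) → 1
  ρ[h/g](((R ⋈[b=a] σ[a>4](T)) ⋈[c=e] S)) → 1

E1 result:
c | b | d | a | u | h | f | e
9 | 1 | 7 | 1 | p | 7 | 5 | 9
E2 result:
c | b | d | a | u | h | f | e
6 | 8 | 9 | 8 | t | 8 | 4 | 6
Witness: (9, 1, 7, 1, 'p', 7, 5, 9) appears 1× in E1 but 0× in E2.

no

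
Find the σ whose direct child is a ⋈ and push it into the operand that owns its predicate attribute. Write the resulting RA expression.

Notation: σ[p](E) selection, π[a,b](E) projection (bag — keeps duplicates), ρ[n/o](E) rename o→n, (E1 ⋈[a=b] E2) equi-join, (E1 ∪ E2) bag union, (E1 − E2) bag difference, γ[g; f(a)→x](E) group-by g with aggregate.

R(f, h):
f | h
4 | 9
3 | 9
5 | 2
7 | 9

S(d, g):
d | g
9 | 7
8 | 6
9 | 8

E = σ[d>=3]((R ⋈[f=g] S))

σ filters on d, owned by the right side.
E' = (R ⋈[f=g] σ[d>=3](S))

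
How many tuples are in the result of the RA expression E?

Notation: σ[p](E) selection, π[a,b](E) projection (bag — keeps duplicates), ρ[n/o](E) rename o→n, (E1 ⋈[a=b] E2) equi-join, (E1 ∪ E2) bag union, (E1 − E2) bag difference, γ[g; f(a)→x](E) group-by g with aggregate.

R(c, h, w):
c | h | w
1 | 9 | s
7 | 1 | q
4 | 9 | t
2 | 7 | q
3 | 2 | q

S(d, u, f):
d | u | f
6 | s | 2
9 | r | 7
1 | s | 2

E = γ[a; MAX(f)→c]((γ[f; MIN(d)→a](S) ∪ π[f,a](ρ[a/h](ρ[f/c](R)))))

Per-node cardinality:
  S → 3
  γ[f; MIN(d)→a](S) → 2
  R → 5
  ρ[f/c](R) → 5
  ρ[a/h](ρ[f/c](R)) → 5
  π[f,a](ρ[a/h](ρ[f/c](R))) → 5
  (γ[f; MIN(d)→a](S) ∪ π[f,a](ρ[a/h](ρ[f/c](R)))) → 7
  γ[a; MAX(f)→c]((γ[f; MIN(d)→a](S) ∪ π[f,a](ρ[a/h](ρ[f/c](R))))) → 4

|E| = 4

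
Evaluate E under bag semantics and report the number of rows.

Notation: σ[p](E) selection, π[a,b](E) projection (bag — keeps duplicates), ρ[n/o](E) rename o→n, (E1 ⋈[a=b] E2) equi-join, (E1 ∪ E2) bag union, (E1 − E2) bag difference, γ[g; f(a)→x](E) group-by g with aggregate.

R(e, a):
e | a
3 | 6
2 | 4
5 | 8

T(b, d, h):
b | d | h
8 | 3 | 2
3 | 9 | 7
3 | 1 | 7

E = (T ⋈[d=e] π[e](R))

Subexpression sizes:
  T → 3
  R → 3
  π[e](R) → 3
  (T ⋈[d=e] π[e](R)) → 1

|E| = 1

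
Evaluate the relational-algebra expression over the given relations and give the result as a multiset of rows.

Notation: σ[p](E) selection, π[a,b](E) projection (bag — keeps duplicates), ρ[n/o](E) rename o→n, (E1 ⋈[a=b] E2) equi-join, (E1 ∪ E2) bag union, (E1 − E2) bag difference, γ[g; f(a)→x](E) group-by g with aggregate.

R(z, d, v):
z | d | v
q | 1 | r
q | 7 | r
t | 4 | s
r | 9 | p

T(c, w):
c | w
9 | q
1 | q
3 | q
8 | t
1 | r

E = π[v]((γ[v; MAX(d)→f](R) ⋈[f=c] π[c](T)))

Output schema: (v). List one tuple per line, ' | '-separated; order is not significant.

Stepwise |·|:
  R → 4
  γ[v; MAX(d)→f](R) → 3
  T → 5
  π[c](T) → 5
  (γ[v; MAX(d)→f](R) ⋈[f=c] π[c](T)) → 1
  π[v]((γ[v; MAX(d)→f](R) ⋈[f=c] π[c](T))) → 1

== RESULT ==
v
p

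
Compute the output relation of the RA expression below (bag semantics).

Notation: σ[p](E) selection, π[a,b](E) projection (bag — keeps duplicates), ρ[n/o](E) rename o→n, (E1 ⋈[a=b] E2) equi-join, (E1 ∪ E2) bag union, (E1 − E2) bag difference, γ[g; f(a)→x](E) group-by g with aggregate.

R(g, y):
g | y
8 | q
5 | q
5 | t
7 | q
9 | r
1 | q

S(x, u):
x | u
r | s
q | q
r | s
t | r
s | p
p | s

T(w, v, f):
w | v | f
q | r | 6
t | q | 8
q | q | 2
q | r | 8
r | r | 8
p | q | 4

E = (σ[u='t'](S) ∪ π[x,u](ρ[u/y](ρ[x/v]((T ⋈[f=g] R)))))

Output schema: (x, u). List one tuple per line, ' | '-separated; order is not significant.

Per-node cardinality:
  S → 6
  σ[u='t'](S) → 0
  T → 6
  R → 6
  (T ⋈[f=g] R) → 3
  ρ[x/v]((T ⋈[f=g] R)) → 3
  ρ[u/y](ρ[x/v]((T ⋈[f=g] R))) → 3
  π[x,u](ρ[u/y](ρ[x/v]((T ⋈[f=g] R)))) → 3
  (σ[u='t'](S) ∪ π[x,u](ρ[u/y](ρ[x/v]((T ⋈[f=g] R))))) → 3

== RESULT ==
x | u
q | q
r | q
r | q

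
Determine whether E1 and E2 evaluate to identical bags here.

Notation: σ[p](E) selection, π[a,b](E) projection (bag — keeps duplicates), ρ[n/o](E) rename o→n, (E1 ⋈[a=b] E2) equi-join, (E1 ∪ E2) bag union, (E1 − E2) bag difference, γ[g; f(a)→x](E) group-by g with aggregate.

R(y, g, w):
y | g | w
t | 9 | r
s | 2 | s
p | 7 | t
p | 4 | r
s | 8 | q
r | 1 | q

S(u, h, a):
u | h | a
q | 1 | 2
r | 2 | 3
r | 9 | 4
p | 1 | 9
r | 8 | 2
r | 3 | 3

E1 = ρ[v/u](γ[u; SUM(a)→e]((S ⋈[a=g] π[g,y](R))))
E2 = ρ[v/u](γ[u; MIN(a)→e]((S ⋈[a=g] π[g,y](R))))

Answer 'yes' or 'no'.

E1 stepwise |·|:
  S → 6
  R → 6
  π[g,y](R) → 6
  (S ⋈[a=g] π[g,y](R)) → 4
  γ[u; SUM(a)→e]((S ⋈[a=g] π[g,y](R))) → 3
  ρ[v/u](γ[u; SUM(a)→e]((S ⋈[a=g] π[g,y](R)))) → 3
E2 stepwise |·|:
  S → 6
  R → 6
  π[g,y](R) → 6
  (S ⋈[a=g] π[g,y](R)) → 4
  γ[u; MIN(a)→e]((S ⋈[a=g] π[g,y](R))) → 3
  ρ[v/u](γ[u; MIN(a)→e]((S ⋈[a=g] π[g,y](R)))) → 3

E1 result:
v | e
p | 9
q | 2
r | 6
E2 result:
v | e
p | 9
q | 2
r | 2
Witness: ('r', 2) appears 0× in E1 but 1× in E2.

no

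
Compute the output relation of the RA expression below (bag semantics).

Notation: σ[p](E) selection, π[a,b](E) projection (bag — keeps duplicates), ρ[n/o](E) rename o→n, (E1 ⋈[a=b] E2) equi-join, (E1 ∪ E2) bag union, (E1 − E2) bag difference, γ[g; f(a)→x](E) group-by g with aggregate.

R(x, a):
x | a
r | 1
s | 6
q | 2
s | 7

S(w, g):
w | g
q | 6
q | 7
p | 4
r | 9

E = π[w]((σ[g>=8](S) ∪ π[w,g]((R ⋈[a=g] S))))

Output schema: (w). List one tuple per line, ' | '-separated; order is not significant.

Stepwise |·|:
  S → 4
  σ[g>=8](S) → 1
  R → 4
  S → 4
  (R ⋈[a=g] S) → 2
  π[w,g]((R ⋈[a=g] S)) → 2
  (σ[g>=8](S) ∪ π[w,g]((R ⋈[a=g] S))) → 3
  π[w]((σ[g>=8](S) ∪ π[w,g]((R ⋈[a=g] S)))) → 3

== RESULT ==
w
q
q
r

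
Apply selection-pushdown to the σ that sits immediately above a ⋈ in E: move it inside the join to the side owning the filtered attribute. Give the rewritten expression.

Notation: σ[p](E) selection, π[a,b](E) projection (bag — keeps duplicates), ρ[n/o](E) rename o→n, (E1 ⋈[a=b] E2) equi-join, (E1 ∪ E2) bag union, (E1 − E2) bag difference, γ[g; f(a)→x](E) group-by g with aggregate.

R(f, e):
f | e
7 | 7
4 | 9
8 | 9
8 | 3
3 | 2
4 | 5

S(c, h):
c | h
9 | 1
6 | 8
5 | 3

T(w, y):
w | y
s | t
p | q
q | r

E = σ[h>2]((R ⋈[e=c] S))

σ filters on h, owned by the right side.
E' = (R ⋈[e=c] σ[h>2](S))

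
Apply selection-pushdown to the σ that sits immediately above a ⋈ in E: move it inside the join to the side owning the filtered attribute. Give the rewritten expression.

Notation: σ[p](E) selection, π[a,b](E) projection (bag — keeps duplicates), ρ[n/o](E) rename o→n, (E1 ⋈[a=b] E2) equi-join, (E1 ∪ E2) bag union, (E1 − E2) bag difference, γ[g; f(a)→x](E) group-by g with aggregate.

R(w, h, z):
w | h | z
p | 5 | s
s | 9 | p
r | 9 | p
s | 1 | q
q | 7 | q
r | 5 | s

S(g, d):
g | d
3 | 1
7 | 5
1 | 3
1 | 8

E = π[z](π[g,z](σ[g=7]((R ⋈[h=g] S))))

σ filters on g, owned by the right side.
E' = π[z](π[g,z]((R ⋈[h=g] σ[g=7](S))))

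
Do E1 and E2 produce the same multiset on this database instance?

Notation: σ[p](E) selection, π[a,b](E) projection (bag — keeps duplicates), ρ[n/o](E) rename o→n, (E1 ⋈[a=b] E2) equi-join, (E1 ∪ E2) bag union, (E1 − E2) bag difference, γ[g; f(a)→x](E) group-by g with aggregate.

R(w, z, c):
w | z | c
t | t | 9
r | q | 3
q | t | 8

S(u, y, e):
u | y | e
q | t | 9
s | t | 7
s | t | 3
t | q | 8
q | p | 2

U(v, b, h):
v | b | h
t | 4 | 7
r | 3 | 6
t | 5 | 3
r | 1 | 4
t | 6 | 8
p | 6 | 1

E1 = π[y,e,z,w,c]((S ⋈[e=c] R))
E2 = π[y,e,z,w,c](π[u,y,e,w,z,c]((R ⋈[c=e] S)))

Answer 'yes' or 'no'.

E1 row counts bottom-up:
  S → 5
  R → 3
  (S ⋈[e=c] R) → 3
  π[y,e,z,w,c]((S ⋈[e=c] R)) → 3
E2 row counts bottom-up:
  R → 3
  S → 5
  (R ⋈[c=e] S) → 3
  π[u,y,e,w,z,c]((R ⋈[c=e] S)) → 3
  π[y,e,z,w,c](π[u,y,e,w,z,c]((R ⋈[c=e] S))) → 3

E1 and E2 produce the same multiset:
y | e | z | w | c
q | 8 | t | q | 8
t | 3 | q | r | 3
t | 9 | t | t | 9

yes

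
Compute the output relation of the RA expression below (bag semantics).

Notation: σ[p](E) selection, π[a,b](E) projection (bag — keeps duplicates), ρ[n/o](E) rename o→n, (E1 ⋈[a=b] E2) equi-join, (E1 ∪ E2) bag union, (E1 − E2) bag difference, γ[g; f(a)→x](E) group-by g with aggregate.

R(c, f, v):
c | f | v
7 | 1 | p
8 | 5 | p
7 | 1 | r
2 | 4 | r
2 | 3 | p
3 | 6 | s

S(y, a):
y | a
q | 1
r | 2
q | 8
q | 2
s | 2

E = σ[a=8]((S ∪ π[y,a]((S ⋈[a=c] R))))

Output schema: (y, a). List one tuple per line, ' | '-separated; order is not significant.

Per-node cardinality:
  S → 5
  S → 5
  R → 6
  (S ⋈[a=c] R) → 7
  π[y,a]((S ⋈[a=c] R)) → 7
  (S ∪ π[y,a]((S ⋈[a=c] R))) → 12
  σ[a=8]((S ∪ π[y,a]((S ⋈[a=c] R)))) → 2

== RESULT ==
y | a
q | 8
q | 8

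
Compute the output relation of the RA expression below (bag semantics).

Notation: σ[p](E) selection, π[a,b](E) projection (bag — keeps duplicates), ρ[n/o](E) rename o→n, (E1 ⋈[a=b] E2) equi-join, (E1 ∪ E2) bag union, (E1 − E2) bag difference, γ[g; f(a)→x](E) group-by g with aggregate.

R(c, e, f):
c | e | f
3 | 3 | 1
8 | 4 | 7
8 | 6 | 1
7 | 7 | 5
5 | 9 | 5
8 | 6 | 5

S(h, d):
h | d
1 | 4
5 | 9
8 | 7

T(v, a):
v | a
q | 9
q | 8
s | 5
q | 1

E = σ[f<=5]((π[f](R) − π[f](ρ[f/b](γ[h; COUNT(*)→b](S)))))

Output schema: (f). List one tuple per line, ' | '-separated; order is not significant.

Subexpression sizes:
  R → 6
  π[f](R) → 6
  S → 3
  γ[h; COUNT(*)→b](S) → 3
  ρ[f/b](γ[h; COUNT(*)→b](S)) → 3
  π[f](ρ[f/b](γ[h; COUNT(*)→b](S))) → 3
  (π[f](R) − π[f](ρ[f/b](γ[h; COUNT(*)→b](S)))) → 4
  σ[f<=5]((π[f](R) − π[f](ρ[f/b](γ[h; COUNT(*)→b](S))))) → 3

== RESULT ==
f
5
5
5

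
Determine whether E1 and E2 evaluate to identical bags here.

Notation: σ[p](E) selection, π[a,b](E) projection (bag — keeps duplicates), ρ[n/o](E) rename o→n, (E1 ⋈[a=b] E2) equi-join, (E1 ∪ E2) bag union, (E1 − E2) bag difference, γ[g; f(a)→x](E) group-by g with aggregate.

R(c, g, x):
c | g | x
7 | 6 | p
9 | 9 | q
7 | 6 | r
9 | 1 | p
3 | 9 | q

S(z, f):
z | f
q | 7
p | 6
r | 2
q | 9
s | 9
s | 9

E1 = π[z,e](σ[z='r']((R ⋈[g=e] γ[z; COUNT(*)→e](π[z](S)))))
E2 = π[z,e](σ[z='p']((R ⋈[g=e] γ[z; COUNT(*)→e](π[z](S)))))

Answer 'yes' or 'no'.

E1 stepwise |·|:
  R → 5
  S → 6
  π[z](S) → 6
  γ[z; COUNT(*)→e](π[z](S)) → 4
  (R ⋈[g=e] γ[z; COUNT(*)→e](π[z](S))) → 2
  σ[z='r']((R ⋈[g=e] γ[z; COUNT(*)→e](π[z](S)))) → 1
  π[z,e](σ[z='r']((R ⋈[g=e] γ[z; COUNT(*)→e](π[z](S))))) → 1
E2 stepwise |·|:
  R → 5
  S → 6
  π[z](S) → 6
  γ[z; COUNT(*)→e](π[z](S)) → 4
  (R ⋈[g=e] γ[z; COUNT(*)→e](π[z](S))) → 2
  σ[z='p']((R ⋈[g=e] γ[z; COUNT(*)→e](π[z](S)))) → 1
  π[z,e](σ[z='p']((R ⋈[g=e] γ[z; COUNT(*)→e](π[z](S))))) → 1

E1 result:
z | e
r | 1
E2 result:
z | e
p | 1
Witness: ('r', 1) appears 1× in E1 but 0× in E2.

no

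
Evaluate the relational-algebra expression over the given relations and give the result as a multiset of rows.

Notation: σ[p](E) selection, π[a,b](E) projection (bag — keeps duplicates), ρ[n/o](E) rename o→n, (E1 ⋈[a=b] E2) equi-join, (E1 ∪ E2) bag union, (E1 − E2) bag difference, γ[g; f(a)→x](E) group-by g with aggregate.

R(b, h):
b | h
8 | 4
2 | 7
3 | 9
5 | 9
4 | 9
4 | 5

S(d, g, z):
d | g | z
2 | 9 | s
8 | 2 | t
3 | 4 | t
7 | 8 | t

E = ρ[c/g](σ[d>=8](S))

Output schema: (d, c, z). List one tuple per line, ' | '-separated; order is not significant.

Row counts bottom-up:
  S → 4
  σ[d>=8](S) → 1
  ρ[c/g](σ[d>=8](S)) → 1

== RESULT ==
d | c | z
8 | 2 | t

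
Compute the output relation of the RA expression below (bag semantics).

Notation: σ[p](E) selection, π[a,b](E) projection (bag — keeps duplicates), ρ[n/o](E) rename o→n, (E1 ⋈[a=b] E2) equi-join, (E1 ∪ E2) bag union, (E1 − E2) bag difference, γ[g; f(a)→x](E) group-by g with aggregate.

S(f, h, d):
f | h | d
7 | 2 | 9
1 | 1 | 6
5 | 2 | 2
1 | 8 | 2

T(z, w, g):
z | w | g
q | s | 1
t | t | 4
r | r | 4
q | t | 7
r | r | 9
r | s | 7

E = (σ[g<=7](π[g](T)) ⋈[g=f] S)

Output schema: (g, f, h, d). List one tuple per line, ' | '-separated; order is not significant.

Subexpression sizes:
  T → 6
  π[g](T) → 6
  σ[g<=7](π[g](T)) → 5
  S → 4
  (σ[g<=7](π[g](T)) ⋈[g=f] S) → 4

== RESULT ==
g | f | h | d
1 | 1 | 1 | 6
1 | 1 | 8 | 2
7 | 7 | 2 | 9
7 | 7 | 2 | 9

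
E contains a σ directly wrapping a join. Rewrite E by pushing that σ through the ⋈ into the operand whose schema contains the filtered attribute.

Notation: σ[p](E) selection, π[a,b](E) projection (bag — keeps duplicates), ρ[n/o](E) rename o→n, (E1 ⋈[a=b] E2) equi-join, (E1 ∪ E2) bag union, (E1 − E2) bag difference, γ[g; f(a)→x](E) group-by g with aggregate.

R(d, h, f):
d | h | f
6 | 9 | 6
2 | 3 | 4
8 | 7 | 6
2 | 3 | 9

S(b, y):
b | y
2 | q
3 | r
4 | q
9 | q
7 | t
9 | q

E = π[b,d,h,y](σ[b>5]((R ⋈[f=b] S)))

σ filters on b, owned by the right side.
E' = π[b,d,h,y]((R ⋈[f=b] σ[b>5](S)))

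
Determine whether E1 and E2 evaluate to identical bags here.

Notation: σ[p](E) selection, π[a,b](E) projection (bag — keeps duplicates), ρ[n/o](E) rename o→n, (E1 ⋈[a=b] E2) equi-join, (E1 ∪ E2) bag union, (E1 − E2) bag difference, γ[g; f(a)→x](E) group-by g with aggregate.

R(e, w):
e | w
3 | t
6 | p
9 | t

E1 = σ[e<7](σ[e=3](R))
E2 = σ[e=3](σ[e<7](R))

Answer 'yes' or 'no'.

E1 row counts bottom-up:
  R → 3
  σ[e=3](R) → 1
  σ[e<7](σ[e=3](R)) → 1
E2 row counts bottom-up:
  R → 3
  σ[e<7](R) → 2
  σ[e=3](σ[e<7](R)) → 1

E1 and E2 produce the same multiset:
e | w
3 | t

yes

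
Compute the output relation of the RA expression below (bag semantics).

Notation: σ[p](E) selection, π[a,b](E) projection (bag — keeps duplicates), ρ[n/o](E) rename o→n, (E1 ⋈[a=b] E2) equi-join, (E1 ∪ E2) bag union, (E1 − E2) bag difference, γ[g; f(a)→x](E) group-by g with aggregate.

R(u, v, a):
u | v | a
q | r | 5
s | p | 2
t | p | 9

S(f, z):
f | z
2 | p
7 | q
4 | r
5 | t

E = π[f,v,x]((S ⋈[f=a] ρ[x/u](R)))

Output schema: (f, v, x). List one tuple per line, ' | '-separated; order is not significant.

Per-node cardinality:
  S → 4
  R → 3
  ρ[x/u](R) → 3
  (S ⋈[f=a] ρ[x/u](R)) → 2
  π[f,v,x]((S ⋈[f=a] ρ[x/u](R))) → 2

== RESULT ==
f | v | x
2 | p | s
5 | r | q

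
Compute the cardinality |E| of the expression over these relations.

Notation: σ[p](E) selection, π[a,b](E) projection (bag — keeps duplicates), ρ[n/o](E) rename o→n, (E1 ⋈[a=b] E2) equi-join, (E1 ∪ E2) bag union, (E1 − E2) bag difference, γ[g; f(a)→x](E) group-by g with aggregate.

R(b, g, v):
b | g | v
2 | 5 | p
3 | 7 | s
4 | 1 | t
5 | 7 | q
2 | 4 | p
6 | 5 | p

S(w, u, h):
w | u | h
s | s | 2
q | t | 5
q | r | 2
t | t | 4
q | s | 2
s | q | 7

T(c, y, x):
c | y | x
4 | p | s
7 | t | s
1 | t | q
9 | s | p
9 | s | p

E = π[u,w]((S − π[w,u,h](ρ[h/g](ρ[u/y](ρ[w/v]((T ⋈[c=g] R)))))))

Row counts bottom-up:
  S → 6
  T → 5
  R → 6
  (T ⋈[c=g] R) → 4
  ρ[w/v]((T ⋈[c=g] R)) → 4
  ρ[u/y](ρ[w/v]((T ⋈[c=g] R))) → 4
  ρ[h/g](ρ[u/y](ρ[w/v]((T ⋈[c=g] R)))) → 4
  π[w,u,h](ρ[h/g](ρ[u/y](ρ[w/v]((T ⋈[c=g] R))))) → 4
  (S − π[w,u,h](ρ[h/g](ρ[u/y](ρ[w/v]((T ⋈[c=g] R)))))) → 6
  π[u,w]((S − π[w,u,h](ρ[h/g](ρ[u/y](ρ[w/v]((T ⋈[c=g] R))))))) → 6

|E| = 6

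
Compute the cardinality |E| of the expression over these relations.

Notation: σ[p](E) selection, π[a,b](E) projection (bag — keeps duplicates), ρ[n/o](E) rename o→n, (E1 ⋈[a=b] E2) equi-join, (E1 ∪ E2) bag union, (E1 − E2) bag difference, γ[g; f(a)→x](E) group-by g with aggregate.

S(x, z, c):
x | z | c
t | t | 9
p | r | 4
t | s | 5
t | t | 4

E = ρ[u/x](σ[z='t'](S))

Per-node cardinality:
  S → 4
  σ[z='t'](S) → 2
  ρ[u/x](σ[z='t'](S)) → 2

|E| = 2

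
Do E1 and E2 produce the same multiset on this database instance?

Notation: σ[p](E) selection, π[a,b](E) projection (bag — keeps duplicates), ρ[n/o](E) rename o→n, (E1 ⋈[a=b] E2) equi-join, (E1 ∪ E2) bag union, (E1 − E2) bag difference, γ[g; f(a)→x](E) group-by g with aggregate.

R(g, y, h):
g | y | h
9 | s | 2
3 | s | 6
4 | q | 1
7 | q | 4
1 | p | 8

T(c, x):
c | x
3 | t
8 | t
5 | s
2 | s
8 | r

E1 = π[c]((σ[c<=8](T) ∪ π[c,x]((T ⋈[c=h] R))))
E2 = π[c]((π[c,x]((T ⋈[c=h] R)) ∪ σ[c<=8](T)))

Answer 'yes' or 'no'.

E1 stepwise |·|:
  T → 5
  σ[c<=8](T) → 5
  T → 5
  R → 5
  (T ⋈[c=h] R) → 3
  π[c,x]((T ⋈[c=h] R)) → 3
  (σ[c<=8](T) ∪ π[c,x]((T ⋈[c=h] R))) → 8
  π[c]((σ[c<=8](T) ∪ π[c,x]((T ⋈[c=h] R)))) → 8
E2 stepwise |·|:
  T → 5
  R → 5
  (T ⋈[c=h] R) → 3
  π[c,x]((T ⋈[c=h] R)) → 3
  T → 5
  σ[c<=8](T) → 5
  (π[c,x]((T ⋈[c=h] R)) ∪ σ[c<=8](T)) → 8
  π[c]((π[c,x]((T ⋈[c=h] R)) ∪ σ[c<=8](T))) → 8

E1 and E2 produce the same multiset:
c
2
2
3
5
8
8
8
8

yes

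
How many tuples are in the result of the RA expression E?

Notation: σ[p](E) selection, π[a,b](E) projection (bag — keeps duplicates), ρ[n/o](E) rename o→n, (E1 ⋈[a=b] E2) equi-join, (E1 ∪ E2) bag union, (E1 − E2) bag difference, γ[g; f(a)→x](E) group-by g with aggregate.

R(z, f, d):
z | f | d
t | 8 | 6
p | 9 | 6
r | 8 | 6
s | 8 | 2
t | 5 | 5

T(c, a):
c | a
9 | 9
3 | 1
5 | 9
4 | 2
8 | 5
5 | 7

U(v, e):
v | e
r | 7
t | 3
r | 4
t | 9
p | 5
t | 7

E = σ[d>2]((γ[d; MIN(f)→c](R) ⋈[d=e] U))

Subexpression sizes:
  R → 5
  γ[d; MIN(f)→c](R) → 3
  U → 6
  (γ[d; MIN(f)→c](R) ⋈[d=e] U) → 1
  σ[d>2]((γ[d; MIN(f)→c](R) ⋈[d=e] U)) → 1

|E| = 1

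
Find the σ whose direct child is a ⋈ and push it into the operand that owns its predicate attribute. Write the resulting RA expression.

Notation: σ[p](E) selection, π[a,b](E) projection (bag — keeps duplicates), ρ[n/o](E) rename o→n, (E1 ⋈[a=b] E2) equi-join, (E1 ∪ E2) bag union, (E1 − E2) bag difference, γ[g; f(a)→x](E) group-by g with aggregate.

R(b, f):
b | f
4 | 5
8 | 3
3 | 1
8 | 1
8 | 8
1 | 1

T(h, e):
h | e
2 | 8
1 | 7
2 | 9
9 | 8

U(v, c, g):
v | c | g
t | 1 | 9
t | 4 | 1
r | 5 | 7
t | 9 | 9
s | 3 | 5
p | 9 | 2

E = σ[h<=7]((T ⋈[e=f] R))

σ filters on h, owned by the left side.
E' = (σ[h<=7](T) ⋈[e=f] R)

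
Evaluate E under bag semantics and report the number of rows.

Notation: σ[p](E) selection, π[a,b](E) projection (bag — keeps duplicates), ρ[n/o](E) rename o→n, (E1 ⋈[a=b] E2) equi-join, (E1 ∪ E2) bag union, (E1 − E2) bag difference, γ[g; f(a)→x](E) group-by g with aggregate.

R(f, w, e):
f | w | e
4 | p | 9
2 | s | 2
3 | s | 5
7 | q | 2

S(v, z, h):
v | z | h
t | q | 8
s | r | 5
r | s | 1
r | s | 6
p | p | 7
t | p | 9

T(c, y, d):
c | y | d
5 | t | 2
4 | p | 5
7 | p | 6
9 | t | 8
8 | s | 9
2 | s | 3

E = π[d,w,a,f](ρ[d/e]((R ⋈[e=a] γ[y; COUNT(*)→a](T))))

Subexpression sizes:
  R → 4
  T → 6
  γ[y; COUNT(*)→a](T) → 3
  (R ⋈[e=a] γ[y; COUNT(*)→a](T)) → 6
  ρ[d/e]((R ⋈[e=a] γ[y; COUNT(*)→a](T))) → 6
  π[d,w,a,f](ρ[d/e]((R ⋈[e=a] γ[y; COUNT(*)→a](T)))) → 6

|E| = 6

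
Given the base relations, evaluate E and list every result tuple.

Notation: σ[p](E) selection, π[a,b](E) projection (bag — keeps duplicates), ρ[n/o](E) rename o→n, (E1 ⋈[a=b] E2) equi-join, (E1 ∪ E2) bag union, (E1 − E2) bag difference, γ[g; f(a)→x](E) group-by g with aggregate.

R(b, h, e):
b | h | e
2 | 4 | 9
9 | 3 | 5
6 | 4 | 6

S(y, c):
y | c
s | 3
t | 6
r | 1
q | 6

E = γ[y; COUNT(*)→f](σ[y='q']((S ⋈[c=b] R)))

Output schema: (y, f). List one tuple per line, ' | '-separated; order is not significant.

Subexpression sizes:
  S → 4
  R → 3
  (S ⋈[c=b] R) → 2
  σ[y='q']((S ⋈[c=b] R)) → 1
  γ[y; COUNT(*)→f](σ[y='q']((S ⋈[c=b] R))) → 1

== RESULT ==
y | f
q | 1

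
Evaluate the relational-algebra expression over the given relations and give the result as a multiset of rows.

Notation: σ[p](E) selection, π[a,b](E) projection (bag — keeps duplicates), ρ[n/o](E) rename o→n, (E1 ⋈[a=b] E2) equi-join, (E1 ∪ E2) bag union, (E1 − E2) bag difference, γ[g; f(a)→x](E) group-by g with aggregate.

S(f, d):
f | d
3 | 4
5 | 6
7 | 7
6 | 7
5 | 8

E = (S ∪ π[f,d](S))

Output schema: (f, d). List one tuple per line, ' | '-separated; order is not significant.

Row counts bottom-up:
  S → 5
  S → 5
  π[f,d](S) → 5
  (S ∪ π[f,d](S)) → 10

== RESULT ==
f | d
3 | 4
3 | 4
5 | 6
5 | 6
5 | 8
5 | 8
6 | 7
6 | 7
7 | 7
7 | 7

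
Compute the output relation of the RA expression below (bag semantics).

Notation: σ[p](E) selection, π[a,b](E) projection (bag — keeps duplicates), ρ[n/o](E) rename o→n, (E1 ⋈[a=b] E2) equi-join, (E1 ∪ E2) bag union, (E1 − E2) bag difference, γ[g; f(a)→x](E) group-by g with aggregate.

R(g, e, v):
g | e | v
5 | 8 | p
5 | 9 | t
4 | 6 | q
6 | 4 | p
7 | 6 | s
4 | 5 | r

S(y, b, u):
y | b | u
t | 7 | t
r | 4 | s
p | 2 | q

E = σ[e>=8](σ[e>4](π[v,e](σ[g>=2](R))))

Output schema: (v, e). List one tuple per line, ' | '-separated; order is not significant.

Per-node cardinality:
  R → 6
  σ[g>=2](R) → 6
  π[v,e](σ[g>=2](R)) → 6
  σ[e>4](π[v,e](σ[g>=2](R))) → 5
  σ[e>=8](σ[e>4](π[v,e](σ[g>=2](R)))) → 2

== RESULT ==
v | e
p | 8
t | 9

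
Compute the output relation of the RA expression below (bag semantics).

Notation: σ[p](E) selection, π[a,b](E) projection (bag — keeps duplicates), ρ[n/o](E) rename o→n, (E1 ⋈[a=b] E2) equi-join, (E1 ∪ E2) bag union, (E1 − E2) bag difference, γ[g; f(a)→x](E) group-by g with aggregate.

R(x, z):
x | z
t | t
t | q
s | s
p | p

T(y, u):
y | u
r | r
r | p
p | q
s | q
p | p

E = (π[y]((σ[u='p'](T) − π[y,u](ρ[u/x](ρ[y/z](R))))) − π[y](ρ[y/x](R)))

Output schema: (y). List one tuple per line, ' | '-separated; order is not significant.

Row counts bottom-up:
  T → 5
  σ[u='p'](T) → 2
  R → 4
  ρ[y/z](R) → 4
  ρ[u/x](ρ[y/z](R)) → 4
  π[y,u](ρ[u/x](ρ[y/z](R))) → 4
  (σ[u='p'](T) − π[y,u](ρ[u/x](ρ[y/z](R)))) → 1
  π[y]((σ[u='p'](T) − π[y,u](ρ[u/x](ρ[y/z](R))))) → 1
  R → 4
  ρ[y/x](R) → 4
  π[y](ρ[y/x](R)) → 4
  (π[y]((σ[u='p'](T) − π[y,u](ρ[u/x](ρ[y/z](R))))) − π[y](ρ[y/x](R))) → 1

== RESULT ==
y
r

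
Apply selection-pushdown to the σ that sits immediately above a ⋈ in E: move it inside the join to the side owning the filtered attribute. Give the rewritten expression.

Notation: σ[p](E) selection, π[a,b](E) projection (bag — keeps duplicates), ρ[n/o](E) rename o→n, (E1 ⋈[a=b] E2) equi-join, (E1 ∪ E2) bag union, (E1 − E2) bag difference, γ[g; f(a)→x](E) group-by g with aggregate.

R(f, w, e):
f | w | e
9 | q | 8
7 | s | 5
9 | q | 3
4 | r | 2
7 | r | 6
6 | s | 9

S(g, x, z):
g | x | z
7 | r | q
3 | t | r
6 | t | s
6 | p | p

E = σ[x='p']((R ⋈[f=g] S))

σ filters on x, owned by the right side.
E' = (R ⋈[f=g] σ[x='p'](S))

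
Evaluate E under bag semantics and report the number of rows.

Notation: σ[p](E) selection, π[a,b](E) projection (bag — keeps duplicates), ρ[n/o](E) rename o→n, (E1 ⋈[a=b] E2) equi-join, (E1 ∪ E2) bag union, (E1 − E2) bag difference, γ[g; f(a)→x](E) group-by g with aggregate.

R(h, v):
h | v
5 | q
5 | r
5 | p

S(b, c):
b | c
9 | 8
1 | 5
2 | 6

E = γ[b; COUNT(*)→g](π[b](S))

Subexpression sizes:
  S → 3
  π[b](S) → 3
  γ[b; COUNT(*)→g](π[b](S)) → 3

|E| = 3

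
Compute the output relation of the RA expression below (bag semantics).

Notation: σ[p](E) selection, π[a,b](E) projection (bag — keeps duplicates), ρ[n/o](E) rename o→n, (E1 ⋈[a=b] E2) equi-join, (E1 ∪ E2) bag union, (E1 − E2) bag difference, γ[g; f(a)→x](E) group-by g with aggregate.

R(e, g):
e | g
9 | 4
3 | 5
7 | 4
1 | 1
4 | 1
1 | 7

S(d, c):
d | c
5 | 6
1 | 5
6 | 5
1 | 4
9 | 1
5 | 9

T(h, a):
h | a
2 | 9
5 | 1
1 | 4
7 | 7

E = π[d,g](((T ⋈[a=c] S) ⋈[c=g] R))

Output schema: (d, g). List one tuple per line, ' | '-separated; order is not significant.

Stepwise |·|:
  T → 4
  S → 6
  (T ⋈[a=c] S) → 3
  R → 6
  ((T ⋈[a=c] S) ⋈[c=g] R) → 4
  π[d,g](((T ⋈[a=c] S) ⋈[c=g] R)) → 4

== RESULT ==
d | g
1 | 4
1 | 4
9 | 1
9 | 1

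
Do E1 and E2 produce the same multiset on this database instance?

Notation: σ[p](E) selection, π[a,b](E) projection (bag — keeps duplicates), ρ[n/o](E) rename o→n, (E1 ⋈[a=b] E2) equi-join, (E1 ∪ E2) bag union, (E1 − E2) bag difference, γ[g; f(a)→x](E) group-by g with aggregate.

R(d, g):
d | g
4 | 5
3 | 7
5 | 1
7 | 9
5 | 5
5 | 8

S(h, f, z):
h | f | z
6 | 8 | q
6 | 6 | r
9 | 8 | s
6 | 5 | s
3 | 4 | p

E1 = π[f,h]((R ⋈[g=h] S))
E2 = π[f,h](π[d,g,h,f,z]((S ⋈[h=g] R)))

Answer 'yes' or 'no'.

E1 per-node cardinality:
  R → 6
  S → 5
  (R ⋈[g=h] S) → 1
  π[f,h]((R ⋈[g=h] S)) → 1
E2 per-node cardinality:
  S → 5
  R → 6
  (S ⋈[h=g] R) → 1
  π[d,g,h,f,z]((S ⋈[h=g] R)) → 1
  π[f,h](π[d,g,h,f,z]((S ⋈[h=g] R))) → 1

E1 and E2 produce the same multiset:
f | h
8 | 9

yes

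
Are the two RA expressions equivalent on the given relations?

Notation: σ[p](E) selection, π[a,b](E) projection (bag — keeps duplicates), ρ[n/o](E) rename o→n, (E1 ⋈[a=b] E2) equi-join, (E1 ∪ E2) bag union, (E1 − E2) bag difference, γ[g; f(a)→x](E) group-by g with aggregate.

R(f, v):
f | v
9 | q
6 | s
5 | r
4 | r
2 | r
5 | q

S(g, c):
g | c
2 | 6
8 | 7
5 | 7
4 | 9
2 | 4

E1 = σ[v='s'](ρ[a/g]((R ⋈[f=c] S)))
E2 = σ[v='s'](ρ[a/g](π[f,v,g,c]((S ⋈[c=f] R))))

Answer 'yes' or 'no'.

E1 stepwise |·|:
  R → 6
  S → 5
  (R ⋈[f=c] S) → 3
  ρ[a/g]((R ⋈[f=c] S)) → 3
  σ[v='s'](ρ[a/g]((R ⋈[f=c] S))) → 1
E2 stepwise |·|:
  S → 5
  R → 6
  (S ⋈[c=f] R) → 3
  π[f,v,g,c]((S ⋈[c=f] R)) → 3
  ρ[a/g](π[f,v,g,c]((S ⋈[c=f] R))) → 3
  σ[v='s'](ρ[a/g](π[f,v,g,c]((S ⋈[c=f] R)))) → 1

E1 and E2 produce the same multiset:
f | v | a | c
6 | s | 2 | 6

yes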